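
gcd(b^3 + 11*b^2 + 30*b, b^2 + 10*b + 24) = b + 6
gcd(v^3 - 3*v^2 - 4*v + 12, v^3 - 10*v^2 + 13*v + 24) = v - 3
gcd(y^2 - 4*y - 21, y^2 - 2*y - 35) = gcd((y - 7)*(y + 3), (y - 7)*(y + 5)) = y - 7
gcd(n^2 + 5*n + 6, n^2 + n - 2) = n + 2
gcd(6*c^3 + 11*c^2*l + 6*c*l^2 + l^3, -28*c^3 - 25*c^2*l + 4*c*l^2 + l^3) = c + l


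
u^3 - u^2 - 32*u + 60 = (u - 5)*(u - 2)*(u + 6)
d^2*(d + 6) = d^3 + 6*d^2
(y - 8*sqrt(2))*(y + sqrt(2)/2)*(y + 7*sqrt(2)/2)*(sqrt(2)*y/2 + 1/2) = sqrt(2)*y^4/2 - 7*y^3/2 - 129*sqrt(2)*y^2/4 - 233*y/4 - 14*sqrt(2)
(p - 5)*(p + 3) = p^2 - 2*p - 15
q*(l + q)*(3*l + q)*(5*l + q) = 15*l^3*q + 23*l^2*q^2 + 9*l*q^3 + q^4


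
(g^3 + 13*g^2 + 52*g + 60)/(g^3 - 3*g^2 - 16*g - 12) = (g^2 + 11*g + 30)/(g^2 - 5*g - 6)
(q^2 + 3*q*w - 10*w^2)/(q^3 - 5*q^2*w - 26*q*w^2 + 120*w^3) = (q - 2*w)/(q^2 - 10*q*w + 24*w^2)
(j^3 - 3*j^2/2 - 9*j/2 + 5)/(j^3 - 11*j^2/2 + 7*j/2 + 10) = (j^2 + j - 2)/(j^2 - 3*j - 4)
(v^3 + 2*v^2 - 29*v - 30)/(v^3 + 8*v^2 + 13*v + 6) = (v - 5)/(v + 1)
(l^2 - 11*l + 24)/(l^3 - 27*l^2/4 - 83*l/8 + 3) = 8*(l - 3)/(8*l^2 + 10*l - 3)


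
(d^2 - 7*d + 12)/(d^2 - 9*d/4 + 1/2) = 4*(d^2 - 7*d + 12)/(4*d^2 - 9*d + 2)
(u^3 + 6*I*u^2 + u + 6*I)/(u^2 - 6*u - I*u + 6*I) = (u^2 + 7*I*u - 6)/(u - 6)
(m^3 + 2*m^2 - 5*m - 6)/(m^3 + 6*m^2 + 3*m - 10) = (m^3 + 2*m^2 - 5*m - 6)/(m^3 + 6*m^2 + 3*m - 10)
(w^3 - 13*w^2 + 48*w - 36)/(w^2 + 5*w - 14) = (w^3 - 13*w^2 + 48*w - 36)/(w^2 + 5*w - 14)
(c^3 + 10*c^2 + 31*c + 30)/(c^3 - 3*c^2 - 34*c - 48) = (c + 5)/(c - 8)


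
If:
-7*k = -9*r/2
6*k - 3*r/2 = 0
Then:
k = 0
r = 0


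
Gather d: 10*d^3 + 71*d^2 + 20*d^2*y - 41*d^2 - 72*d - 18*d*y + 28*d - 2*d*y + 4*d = 10*d^3 + d^2*(20*y + 30) + d*(-20*y - 40)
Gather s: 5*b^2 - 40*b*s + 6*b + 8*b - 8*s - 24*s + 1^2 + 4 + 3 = 5*b^2 + 14*b + s*(-40*b - 32) + 8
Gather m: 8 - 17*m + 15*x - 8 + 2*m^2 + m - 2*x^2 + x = 2*m^2 - 16*m - 2*x^2 + 16*x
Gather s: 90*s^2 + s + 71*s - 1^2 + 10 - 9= 90*s^2 + 72*s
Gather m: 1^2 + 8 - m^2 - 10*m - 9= -m^2 - 10*m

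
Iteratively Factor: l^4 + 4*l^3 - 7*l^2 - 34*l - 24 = (l + 1)*(l^3 + 3*l^2 - 10*l - 24) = (l + 1)*(l + 2)*(l^2 + l - 12) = (l - 3)*(l + 1)*(l + 2)*(l + 4)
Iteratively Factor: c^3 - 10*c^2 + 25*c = (c)*(c^2 - 10*c + 25) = c*(c - 5)*(c - 5)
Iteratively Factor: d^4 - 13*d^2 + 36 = (d + 3)*(d^3 - 3*d^2 - 4*d + 12) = (d - 3)*(d + 3)*(d^2 - 4) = (d - 3)*(d + 2)*(d + 3)*(d - 2)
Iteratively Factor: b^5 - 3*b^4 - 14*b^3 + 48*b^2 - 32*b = (b - 2)*(b^4 - b^3 - 16*b^2 + 16*b) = (b - 2)*(b - 1)*(b^3 - 16*b) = (b - 2)*(b - 1)*(b + 4)*(b^2 - 4*b) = (b - 4)*(b - 2)*(b - 1)*(b + 4)*(b)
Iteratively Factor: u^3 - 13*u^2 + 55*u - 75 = (u - 5)*(u^2 - 8*u + 15) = (u - 5)^2*(u - 3)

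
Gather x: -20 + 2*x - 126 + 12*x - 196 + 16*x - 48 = 30*x - 390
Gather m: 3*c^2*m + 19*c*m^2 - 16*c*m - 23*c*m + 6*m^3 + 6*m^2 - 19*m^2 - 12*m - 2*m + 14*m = 6*m^3 + m^2*(19*c - 13) + m*(3*c^2 - 39*c)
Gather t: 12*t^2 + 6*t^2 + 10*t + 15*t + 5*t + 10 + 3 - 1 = 18*t^2 + 30*t + 12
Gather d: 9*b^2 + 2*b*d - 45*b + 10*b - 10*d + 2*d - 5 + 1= 9*b^2 - 35*b + d*(2*b - 8) - 4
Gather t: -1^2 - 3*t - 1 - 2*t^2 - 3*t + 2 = -2*t^2 - 6*t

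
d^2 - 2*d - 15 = (d - 5)*(d + 3)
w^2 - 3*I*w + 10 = (w - 5*I)*(w + 2*I)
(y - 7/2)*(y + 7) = y^2 + 7*y/2 - 49/2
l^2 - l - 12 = (l - 4)*(l + 3)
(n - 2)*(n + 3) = n^2 + n - 6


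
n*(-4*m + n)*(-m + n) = 4*m^2*n - 5*m*n^2 + n^3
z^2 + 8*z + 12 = (z + 2)*(z + 6)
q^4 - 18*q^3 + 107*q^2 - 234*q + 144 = (q - 8)*(q - 6)*(q - 3)*(q - 1)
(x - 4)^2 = x^2 - 8*x + 16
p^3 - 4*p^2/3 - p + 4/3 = (p - 4/3)*(p - 1)*(p + 1)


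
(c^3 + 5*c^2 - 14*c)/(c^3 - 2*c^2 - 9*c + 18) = c*(c + 7)/(c^2 - 9)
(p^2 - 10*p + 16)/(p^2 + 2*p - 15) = (p^2 - 10*p + 16)/(p^2 + 2*p - 15)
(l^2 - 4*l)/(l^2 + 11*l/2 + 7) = 2*l*(l - 4)/(2*l^2 + 11*l + 14)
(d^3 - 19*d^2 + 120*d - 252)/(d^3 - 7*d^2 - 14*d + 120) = (d^2 - 13*d + 42)/(d^2 - d - 20)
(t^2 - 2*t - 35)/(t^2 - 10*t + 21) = (t + 5)/(t - 3)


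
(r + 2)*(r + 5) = r^2 + 7*r + 10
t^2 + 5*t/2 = t*(t + 5/2)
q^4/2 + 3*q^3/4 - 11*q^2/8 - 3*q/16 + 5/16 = (q/2 + 1/4)*(q - 1)*(q - 1/2)*(q + 5/2)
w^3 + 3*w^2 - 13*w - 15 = (w - 3)*(w + 1)*(w + 5)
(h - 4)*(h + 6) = h^2 + 2*h - 24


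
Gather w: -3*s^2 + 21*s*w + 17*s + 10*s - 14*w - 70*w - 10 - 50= -3*s^2 + 27*s + w*(21*s - 84) - 60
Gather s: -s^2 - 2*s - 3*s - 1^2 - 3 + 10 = -s^2 - 5*s + 6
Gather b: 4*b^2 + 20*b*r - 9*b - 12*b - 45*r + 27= 4*b^2 + b*(20*r - 21) - 45*r + 27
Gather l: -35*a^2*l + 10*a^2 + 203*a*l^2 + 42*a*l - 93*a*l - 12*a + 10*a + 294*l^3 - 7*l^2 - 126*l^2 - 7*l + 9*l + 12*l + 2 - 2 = 10*a^2 - 2*a + 294*l^3 + l^2*(203*a - 133) + l*(-35*a^2 - 51*a + 14)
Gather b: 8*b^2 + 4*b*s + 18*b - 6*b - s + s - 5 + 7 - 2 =8*b^2 + b*(4*s + 12)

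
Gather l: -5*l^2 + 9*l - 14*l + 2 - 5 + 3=-5*l^2 - 5*l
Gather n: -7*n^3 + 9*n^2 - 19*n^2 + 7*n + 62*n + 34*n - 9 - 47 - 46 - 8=-7*n^3 - 10*n^2 + 103*n - 110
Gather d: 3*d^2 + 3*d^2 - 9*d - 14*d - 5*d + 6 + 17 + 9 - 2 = 6*d^2 - 28*d + 30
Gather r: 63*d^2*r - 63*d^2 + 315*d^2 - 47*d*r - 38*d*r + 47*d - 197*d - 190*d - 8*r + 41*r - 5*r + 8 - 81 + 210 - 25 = 252*d^2 - 340*d + r*(63*d^2 - 85*d + 28) + 112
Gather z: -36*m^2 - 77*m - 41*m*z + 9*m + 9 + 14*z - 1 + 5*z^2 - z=-36*m^2 - 68*m + 5*z^2 + z*(13 - 41*m) + 8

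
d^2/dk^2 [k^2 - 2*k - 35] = 2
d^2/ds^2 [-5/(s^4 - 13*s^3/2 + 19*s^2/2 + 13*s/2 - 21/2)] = 20*((12*s^2 - 39*s + 19)*(2*s^4 - 13*s^3 + 19*s^2 + 13*s - 21) - (8*s^3 - 39*s^2 + 38*s + 13)^2)/(2*s^4 - 13*s^3 + 19*s^2 + 13*s - 21)^3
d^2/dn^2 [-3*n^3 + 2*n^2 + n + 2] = 4 - 18*n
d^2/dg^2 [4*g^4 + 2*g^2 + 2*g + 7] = 48*g^2 + 4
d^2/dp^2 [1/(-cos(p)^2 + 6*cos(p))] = (2*(1 - cos(2*p))^2 + 45*cos(p) + 38*cos(2*p) - 9*cos(3*p) - 114)/(2*(cos(p) - 6)^3*cos(p)^3)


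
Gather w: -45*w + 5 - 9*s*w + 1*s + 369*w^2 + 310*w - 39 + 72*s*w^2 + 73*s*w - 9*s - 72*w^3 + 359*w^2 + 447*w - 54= -8*s - 72*w^3 + w^2*(72*s + 728) + w*(64*s + 712) - 88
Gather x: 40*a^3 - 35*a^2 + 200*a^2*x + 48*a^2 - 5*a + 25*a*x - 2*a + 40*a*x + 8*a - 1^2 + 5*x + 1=40*a^3 + 13*a^2 + a + x*(200*a^2 + 65*a + 5)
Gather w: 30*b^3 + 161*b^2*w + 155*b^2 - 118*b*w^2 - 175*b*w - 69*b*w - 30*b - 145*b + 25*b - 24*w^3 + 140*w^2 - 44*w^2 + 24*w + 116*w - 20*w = 30*b^3 + 155*b^2 - 150*b - 24*w^3 + w^2*(96 - 118*b) + w*(161*b^2 - 244*b + 120)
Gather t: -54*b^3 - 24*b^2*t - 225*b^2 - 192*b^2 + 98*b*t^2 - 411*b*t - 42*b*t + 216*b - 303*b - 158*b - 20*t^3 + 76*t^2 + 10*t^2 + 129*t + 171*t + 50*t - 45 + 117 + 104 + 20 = -54*b^3 - 417*b^2 - 245*b - 20*t^3 + t^2*(98*b + 86) + t*(-24*b^2 - 453*b + 350) + 196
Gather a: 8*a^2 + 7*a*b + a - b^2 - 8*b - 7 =8*a^2 + a*(7*b + 1) - b^2 - 8*b - 7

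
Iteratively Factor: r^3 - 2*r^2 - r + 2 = (r - 1)*(r^2 - r - 2) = (r - 2)*(r - 1)*(r + 1)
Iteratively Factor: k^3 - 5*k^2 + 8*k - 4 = (k - 2)*(k^2 - 3*k + 2) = (k - 2)*(k - 1)*(k - 2)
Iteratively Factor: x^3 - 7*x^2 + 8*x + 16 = (x - 4)*(x^2 - 3*x - 4) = (x - 4)*(x + 1)*(x - 4)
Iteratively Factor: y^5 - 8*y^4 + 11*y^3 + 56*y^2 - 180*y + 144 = (y + 3)*(y^4 - 11*y^3 + 44*y^2 - 76*y + 48) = (y - 2)*(y + 3)*(y^3 - 9*y^2 + 26*y - 24) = (y - 4)*(y - 2)*(y + 3)*(y^2 - 5*y + 6) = (y - 4)*(y - 3)*(y - 2)*(y + 3)*(y - 2)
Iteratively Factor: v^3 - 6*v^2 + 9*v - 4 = (v - 1)*(v^2 - 5*v + 4) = (v - 4)*(v - 1)*(v - 1)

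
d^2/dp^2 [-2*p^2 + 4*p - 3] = -4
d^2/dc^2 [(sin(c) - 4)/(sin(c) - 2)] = 2*(sin(c)^2 + 2*sin(c) - 2)/(sin(c) - 2)^3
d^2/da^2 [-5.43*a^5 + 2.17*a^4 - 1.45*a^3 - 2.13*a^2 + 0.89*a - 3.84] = -108.6*a^3 + 26.04*a^2 - 8.7*a - 4.26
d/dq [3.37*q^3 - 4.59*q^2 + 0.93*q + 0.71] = 10.11*q^2 - 9.18*q + 0.93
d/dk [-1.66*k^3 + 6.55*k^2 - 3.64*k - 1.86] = -4.98*k^2 + 13.1*k - 3.64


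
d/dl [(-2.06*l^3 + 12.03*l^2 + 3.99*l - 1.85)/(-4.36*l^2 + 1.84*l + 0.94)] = (8.9816*l^4 - 7.5808*l^3 + 33.7224*l^2 + 6.4844*l + 7.1546)/(19.0096*l^4 - 16.0448*l^3 - 4.8112*l^2 + 3.4592*l + 0.8836)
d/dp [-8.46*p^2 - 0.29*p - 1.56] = -16.92*p - 0.29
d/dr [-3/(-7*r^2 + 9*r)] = 3*(9 - 14*r)/(r^2*(7*r - 9)^2)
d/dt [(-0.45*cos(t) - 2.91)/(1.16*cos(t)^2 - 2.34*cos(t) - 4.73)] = (-0.522*cos(t)^2 - 6.7512*cos(t) + 4.6809)*sin(t)/(1.3456*cos(t)^4 - 5.4288*cos(t)^3 - 5.498*cos(t)^2 + 22.1364*cos(t) + 22.3729)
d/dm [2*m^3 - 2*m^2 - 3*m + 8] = 6*m^2 - 4*m - 3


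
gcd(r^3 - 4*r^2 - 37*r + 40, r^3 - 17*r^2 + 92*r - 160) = r - 8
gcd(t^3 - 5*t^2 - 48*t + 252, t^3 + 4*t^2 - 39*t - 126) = t^2 + t - 42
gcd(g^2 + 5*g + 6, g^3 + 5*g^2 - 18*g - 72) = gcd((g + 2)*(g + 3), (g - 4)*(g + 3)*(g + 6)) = g + 3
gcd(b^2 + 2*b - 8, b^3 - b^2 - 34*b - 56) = b + 4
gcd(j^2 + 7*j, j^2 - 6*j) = j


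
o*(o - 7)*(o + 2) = o^3 - 5*o^2 - 14*o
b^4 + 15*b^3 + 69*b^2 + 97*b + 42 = (b + 1)^2*(b + 6)*(b + 7)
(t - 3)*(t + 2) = t^2 - t - 6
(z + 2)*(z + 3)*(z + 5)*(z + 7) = z^4 + 17*z^3 + 101*z^2 + 247*z + 210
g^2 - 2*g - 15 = (g - 5)*(g + 3)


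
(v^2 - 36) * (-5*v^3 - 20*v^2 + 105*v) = -5*v^5 - 20*v^4 + 285*v^3 + 720*v^2 - 3780*v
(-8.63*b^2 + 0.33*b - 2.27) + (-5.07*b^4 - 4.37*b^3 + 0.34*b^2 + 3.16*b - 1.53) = -5.07*b^4 - 4.37*b^3 - 8.29*b^2 + 3.49*b - 3.8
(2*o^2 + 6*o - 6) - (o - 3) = 2*o^2 + 5*o - 3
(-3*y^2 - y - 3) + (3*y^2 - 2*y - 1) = -3*y - 4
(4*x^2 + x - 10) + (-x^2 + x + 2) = 3*x^2 + 2*x - 8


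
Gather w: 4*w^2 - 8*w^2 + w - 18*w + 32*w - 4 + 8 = -4*w^2 + 15*w + 4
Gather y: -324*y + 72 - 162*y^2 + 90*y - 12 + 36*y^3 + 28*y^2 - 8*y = 36*y^3 - 134*y^2 - 242*y + 60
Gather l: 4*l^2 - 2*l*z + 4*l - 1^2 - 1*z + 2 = 4*l^2 + l*(4 - 2*z) - z + 1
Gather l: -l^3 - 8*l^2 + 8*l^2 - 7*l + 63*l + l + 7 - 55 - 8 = -l^3 + 57*l - 56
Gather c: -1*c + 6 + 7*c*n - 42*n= c*(7*n - 1) - 42*n + 6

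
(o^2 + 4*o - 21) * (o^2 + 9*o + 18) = o^4 + 13*o^3 + 33*o^2 - 117*o - 378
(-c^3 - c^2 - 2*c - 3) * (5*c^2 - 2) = -5*c^5 - 5*c^4 - 8*c^3 - 13*c^2 + 4*c + 6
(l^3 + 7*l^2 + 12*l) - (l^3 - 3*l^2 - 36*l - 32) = 10*l^2 + 48*l + 32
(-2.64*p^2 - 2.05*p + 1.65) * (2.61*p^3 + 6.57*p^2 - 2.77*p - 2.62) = -6.8904*p^5 - 22.6953*p^4 - 1.8492*p^3 + 23.4358*p^2 + 0.8005*p - 4.323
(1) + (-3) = -2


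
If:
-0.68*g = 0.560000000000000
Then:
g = -0.82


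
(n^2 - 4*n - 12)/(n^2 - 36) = (n + 2)/(n + 6)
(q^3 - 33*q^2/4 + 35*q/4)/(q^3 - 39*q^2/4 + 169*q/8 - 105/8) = 2*q/(2*q - 3)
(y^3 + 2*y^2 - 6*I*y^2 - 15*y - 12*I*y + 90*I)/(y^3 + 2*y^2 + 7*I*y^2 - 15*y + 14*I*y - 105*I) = (y - 6*I)/(y + 7*I)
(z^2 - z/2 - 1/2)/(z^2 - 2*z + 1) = (z + 1/2)/(z - 1)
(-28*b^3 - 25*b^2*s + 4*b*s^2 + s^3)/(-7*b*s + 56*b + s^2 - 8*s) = (28*b^3 + 25*b^2*s - 4*b*s^2 - s^3)/(7*b*s - 56*b - s^2 + 8*s)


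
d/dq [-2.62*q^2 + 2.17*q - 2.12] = 2.17 - 5.24*q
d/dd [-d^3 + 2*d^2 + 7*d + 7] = -3*d^2 + 4*d + 7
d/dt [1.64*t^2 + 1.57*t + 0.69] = 3.28*t + 1.57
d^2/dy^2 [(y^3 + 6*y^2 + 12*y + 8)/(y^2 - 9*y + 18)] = 6*(43*y^3 - 262*y^2 + 36*y + 1464)/(y^6 - 27*y^5 + 297*y^4 - 1701*y^3 + 5346*y^2 - 8748*y + 5832)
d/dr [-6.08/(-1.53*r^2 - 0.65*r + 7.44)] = (-18.6048*r - 3.952)/(1.53*r^2 + 0.65*r - 7.44)^2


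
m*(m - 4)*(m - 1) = m^3 - 5*m^2 + 4*m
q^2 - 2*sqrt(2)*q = q*(q - 2*sqrt(2))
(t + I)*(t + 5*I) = t^2 + 6*I*t - 5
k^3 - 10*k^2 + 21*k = k*(k - 7)*(k - 3)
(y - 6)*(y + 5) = y^2 - y - 30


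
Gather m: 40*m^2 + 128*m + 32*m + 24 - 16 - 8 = 40*m^2 + 160*m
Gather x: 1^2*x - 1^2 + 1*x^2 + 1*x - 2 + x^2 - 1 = 2*x^2 + 2*x - 4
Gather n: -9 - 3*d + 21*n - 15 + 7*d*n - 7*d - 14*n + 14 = -10*d + n*(7*d + 7) - 10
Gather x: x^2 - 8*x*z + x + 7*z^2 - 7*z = x^2 + x*(1 - 8*z) + 7*z^2 - 7*z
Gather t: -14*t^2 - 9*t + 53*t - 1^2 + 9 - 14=-14*t^2 + 44*t - 6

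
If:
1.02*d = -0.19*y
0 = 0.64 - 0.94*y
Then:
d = -0.13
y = 0.68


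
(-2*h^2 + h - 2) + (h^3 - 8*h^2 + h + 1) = h^3 - 10*h^2 + 2*h - 1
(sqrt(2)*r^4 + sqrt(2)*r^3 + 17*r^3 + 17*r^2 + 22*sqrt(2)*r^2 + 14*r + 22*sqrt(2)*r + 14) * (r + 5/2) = sqrt(2)*r^5 + 7*sqrt(2)*r^4/2 + 17*r^4 + 49*sqrt(2)*r^3/2 + 119*r^3/2 + 113*r^2/2 + 77*sqrt(2)*r^2 + 49*r + 55*sqrt(2)*r + 35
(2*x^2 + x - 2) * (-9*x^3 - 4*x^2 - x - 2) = -18*x^5 - 17*x^4 + 12*x^3 + 3*x^2 + 4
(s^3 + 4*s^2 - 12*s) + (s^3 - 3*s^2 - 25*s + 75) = 2*s^3 + s^2 - 37*s + 75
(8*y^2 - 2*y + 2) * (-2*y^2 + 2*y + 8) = -16*y^4 + 20*y^3 + 56*y^2 - 12*y + 16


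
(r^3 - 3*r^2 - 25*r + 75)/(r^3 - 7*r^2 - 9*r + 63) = (r^2 - 25)/(r^2 - 4*r - 21)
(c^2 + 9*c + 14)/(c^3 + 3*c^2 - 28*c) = (c + 2)/(c*(c - 4))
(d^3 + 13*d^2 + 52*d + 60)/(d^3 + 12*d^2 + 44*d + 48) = (d + 5)/(d + 4)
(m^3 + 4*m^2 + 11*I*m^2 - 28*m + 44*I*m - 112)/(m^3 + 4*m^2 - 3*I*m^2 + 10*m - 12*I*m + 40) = (m^2 + 11*I*m - 28)/(m^2 - 3*I*m + 10)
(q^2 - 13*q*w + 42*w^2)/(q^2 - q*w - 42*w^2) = (q - 6*w)/(q + 6*w)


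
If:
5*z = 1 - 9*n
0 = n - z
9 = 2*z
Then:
No Solution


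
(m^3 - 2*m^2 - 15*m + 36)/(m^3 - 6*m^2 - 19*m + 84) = (m - 3)/(m - 7)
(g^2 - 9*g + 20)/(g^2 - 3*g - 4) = (g - 5)/(g + 1)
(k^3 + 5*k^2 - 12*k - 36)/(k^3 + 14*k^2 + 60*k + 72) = (k - 3)/(k + 6)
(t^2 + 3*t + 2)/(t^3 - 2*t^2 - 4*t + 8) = (t + 1)/(t^2 - 4*t + 4)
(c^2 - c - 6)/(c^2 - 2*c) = (c^2 - c - 6)/(c*(c - 2))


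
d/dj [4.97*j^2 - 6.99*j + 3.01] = 9.94*j - 6.99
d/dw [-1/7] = 0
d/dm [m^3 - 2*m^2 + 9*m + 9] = 3*m^2 - 4*m + 9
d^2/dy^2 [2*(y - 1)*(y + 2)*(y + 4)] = 12*y + 20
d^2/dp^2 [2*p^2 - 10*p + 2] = 4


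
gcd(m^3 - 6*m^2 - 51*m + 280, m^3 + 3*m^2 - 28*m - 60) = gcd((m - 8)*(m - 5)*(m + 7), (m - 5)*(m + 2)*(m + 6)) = m - 5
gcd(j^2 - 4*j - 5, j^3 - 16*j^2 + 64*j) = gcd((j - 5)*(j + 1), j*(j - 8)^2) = 1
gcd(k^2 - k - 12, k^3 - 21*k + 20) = k - 4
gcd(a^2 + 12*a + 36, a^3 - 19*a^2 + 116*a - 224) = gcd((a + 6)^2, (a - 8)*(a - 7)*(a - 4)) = 1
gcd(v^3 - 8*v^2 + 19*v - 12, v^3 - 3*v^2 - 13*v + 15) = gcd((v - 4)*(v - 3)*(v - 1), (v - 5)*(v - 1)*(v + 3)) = v - 1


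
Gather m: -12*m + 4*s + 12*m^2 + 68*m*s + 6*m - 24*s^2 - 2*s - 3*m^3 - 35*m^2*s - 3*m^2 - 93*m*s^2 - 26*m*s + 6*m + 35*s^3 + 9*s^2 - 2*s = -3*m^3 + m^2*(9 - 35*s) + m*(-93*s^2 + 42*s) + 35*s^3 - 15*s^2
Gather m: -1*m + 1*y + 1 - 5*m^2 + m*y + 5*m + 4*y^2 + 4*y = -5*m^2 + m*(y + 4) + 4*y^2 + 5*y + 1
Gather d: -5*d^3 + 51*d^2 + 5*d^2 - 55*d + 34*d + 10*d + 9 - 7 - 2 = -5*d^3 + 56*d^2 - 11*d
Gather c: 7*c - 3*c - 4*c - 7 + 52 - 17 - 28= 0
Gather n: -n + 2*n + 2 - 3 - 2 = n - 3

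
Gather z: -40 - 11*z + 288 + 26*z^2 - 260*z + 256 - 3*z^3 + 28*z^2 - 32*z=-3*z^3 + 54*z^2 - 303*z + 504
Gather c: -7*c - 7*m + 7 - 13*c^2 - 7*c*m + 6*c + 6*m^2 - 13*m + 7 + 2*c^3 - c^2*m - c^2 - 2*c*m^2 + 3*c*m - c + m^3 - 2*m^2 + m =2*c^3 + c^2*(-m - 14) + c*(-2*m^2 - 4*m - 2) + m^3 + 4*m^2 - 19*m + 14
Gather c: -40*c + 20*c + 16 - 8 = 8 - 20*c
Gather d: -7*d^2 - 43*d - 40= -7*d^2 - 43*d - 40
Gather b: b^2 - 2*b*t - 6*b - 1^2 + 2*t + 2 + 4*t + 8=b^2 + b*(-2*t - 6) + 6*t + 9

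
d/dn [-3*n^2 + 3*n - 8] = 3 - 6*n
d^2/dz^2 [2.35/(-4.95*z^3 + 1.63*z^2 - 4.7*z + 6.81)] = ((69.795*z - 7.661)*(4.95*z^3 - 1.63*z^2 + 4.7*z - 6.81) - 2.35*(14.85*z^2 - 3.26*z + 4.7)*(29.7*z^2 - 6.52*z + 9.4))/(4.95*z^3 - 1.63*z^2 + 4.7*z - 6.81)^3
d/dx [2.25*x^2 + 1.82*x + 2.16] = 4.5*x + 1.82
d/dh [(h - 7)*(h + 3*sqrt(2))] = 2*h - 7 + 3*sqrt(2)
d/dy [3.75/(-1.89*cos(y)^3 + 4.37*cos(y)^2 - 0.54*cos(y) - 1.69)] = (-21.2625*cos(y)^2 + 32.775*cos(y) - 2.025)*sin(y)/(1.89*cos(y)^3 - 4.37*cos(y)^2 + 0.54*cos(y) + 1.69)^2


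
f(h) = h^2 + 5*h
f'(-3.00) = -1.00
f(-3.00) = -6.00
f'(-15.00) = -25.00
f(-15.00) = 150.00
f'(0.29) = 5.58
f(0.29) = 1.53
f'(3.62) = 12.24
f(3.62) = 31.20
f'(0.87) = 6.74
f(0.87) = 5.11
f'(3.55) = 12.10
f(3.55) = 30.35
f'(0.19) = 5.38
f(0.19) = 0.99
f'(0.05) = 5.10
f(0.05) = 0.25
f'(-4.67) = -4.34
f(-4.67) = -1.54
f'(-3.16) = -1.32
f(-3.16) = -5.81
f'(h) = 2*h + 5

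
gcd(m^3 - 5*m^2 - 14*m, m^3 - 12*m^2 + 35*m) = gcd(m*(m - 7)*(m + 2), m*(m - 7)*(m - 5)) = m^2 - 7*m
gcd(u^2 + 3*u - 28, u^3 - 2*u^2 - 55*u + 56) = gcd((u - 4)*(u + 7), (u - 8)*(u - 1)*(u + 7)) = u + 7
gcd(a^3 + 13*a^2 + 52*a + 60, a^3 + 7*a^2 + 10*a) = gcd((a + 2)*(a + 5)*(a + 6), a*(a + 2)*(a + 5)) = a^2 + 7*a + 10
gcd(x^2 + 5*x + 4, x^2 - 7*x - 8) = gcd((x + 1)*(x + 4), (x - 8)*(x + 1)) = x + 1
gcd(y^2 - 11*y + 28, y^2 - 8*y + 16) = y - 4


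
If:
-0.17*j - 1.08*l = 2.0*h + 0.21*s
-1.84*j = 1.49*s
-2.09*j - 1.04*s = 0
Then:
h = -0.54*l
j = 0.00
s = 0.00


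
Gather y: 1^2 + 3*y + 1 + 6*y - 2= 9*y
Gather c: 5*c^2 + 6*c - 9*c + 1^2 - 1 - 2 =5*c^2 - 3*c - 2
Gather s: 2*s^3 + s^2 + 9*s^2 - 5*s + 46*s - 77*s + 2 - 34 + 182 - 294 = 2*s^3 + 10*s^2 - 36*s - 144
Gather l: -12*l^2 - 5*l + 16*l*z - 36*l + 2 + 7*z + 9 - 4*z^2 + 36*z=-12*l^2 + l*(16*z - 41) - 4*z^2 + 43*z + 11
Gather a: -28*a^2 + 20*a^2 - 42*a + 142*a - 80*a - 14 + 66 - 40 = -8*a^2 + 20*a + 12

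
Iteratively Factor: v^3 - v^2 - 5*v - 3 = (v + 1)*(v^2 - 2*v - 3) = (v - 3)*(v + 1)*(v + 1)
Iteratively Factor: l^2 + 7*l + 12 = (l + 4)*(l + 3)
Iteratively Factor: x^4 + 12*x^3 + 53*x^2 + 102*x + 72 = (x + 3)*(x^3 + 9*x^2 + 26*x + 24) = (x + 3)^2*(x^2 + 6*x + 8) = (x + 2)*(x + 3)^2*(x + 4)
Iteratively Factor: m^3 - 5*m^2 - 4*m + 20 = (m + 2)*(m^2 - 7*m + 10) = (m - 2)*(m + 2)*(m - 5)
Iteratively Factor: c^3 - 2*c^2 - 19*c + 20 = (c - 5)*(c^2 + 3*c - 4) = (c - 5)*(c + 4)*(c - 1)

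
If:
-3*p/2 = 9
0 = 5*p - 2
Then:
No Solution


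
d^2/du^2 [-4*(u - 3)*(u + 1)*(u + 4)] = -24*u - 16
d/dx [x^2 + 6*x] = 2*x + 6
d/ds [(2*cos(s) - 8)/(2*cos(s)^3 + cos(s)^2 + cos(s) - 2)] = 2*(-5*cos(s) - 23*cos(2*s)/2 + cos(3*s) - 27/2)*sin(s)/(2*cos(s)^3 + cos(s)^2 + cos(s) - 2)^2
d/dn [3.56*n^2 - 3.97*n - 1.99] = 7.12*n - 3.97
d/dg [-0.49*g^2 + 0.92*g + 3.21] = 0.92 - 0.98*g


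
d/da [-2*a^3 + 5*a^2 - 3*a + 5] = -6*a^2 + 10*a - 3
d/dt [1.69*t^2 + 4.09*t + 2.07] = 3.38*t + 4.09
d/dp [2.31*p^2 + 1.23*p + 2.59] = 4.62*p + 1.23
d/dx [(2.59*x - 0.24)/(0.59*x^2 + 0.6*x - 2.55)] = (-1.5281*x^2 + 0.2832*x - 6.4605)/(0.3481*x^4 + 0.708*x^3 - 2.649*x^2 - 3.06*x + 6.5025)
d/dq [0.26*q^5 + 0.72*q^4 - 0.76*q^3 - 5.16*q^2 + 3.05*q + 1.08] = 1.3*q^4 + 2.88*q^3 - 2.28*q^2 - 10.32*q + 3.05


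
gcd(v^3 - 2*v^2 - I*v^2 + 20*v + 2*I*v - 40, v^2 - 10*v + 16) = v - 2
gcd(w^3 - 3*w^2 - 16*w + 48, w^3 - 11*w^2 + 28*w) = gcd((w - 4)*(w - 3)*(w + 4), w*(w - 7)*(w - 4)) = w - 4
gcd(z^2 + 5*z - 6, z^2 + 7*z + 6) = z + 6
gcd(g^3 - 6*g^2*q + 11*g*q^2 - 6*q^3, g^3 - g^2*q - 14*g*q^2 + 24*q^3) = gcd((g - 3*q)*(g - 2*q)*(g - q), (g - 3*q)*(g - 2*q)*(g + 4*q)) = g^2 - 5*g*q + 6*q^2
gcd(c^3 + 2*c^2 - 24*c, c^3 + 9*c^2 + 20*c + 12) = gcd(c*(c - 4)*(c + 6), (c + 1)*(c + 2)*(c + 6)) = c + 6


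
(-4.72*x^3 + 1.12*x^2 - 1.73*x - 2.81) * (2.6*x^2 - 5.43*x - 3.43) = -12.272*x^5 + 28.5416*x^4 + 5.61*x^3 - 1.7537*x^2 + 21.1922*x + 9.6383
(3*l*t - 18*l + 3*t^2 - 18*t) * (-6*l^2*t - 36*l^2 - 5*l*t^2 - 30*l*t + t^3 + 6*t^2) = -18*l^3*t^2 + 648*l^3 - 33*l^2*t^3 + 1188*l^2*t - 12*l*t^4 + 432*l*t^2 + 3*t^5 - 108*t^3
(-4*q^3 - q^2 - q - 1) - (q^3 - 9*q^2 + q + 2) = -5*q^3 + 8*q^2 - 2*q - 3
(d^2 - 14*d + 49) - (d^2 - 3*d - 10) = 59 - 11*d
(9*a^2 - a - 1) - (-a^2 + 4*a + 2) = 10*a^2 - 5*a - 3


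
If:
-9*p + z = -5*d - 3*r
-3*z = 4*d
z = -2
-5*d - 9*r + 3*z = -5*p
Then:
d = 3/2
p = 3/22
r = -47/33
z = -2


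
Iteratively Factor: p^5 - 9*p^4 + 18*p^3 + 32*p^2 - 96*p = (p - 4)*(p^4 - 5*p^3 - 2*p^2 + 24*p) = (p - 4)*(p - 3)*(p^3 - 2*p^2 - 8*p) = (p - 4)*(p - 3)*(p + 2)*(p^2 - 4*p) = p*(p - 4)*(p - 3)*(p + 2)*(p - 4)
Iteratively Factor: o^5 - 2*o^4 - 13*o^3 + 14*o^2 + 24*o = (o + 3)*(o^4 - 5*o^3 + 2*o^2 + 8*o) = o*(o + 3)*(o^3 - 5*o^2 + 2*o + 8) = o*(o - 4)*(o + 3)*(o^2 - o - 2) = o*(o - 4)*(o - 2)*(o + 3)*(o + 1)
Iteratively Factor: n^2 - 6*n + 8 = (n - 4)*(n - 2)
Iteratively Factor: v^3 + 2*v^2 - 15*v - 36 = (v - 4)*(v^2 + 6*v + 9) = (v - 4)*(v + 3)*(v + 3)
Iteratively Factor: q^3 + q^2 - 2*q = (q)*(q^2 + q - 2) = q*(q - 1)*(q + 2)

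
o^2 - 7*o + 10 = (o - 5)*(o - 2)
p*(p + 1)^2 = p^3 + 2*p^2 + p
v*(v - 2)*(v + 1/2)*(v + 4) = v^4 + 5*v^3/2 - 7*v^2 - 4*v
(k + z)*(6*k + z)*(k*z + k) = 6*k^3*z + 6*k^3 + 7*k^2*z^2 + 7*k^2*z + k*z^3 + k*z^2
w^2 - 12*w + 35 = (w - 7)*(w - 5)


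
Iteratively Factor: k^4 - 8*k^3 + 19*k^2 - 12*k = (k - 4)*(k^3 - 4*k^2 + 3*k) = k*(k - 4)*(k^2 - 4*k + 3) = k*(k - 4)*(k - 1)*(k - 3)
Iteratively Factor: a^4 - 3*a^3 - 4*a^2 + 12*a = (a)*(a^3 - 3*a^2 - 4*a + 12) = a*(a + 2)*(a^2 - 5*a + 6) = a*(a - 2)*(a + 2)*(a - 3)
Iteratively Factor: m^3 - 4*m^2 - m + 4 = (m - 4)*(m^2 - 1) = (m - 4)*(m + 1)*(m - 1)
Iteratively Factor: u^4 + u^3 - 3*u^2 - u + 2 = (u + 1)*(u^3 - 3*u + 2) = (u + 1)*(u + 2)*(u^2 - 2*u + 1) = (u - 1)*(u + 1)*(u + 2)*(u - 1)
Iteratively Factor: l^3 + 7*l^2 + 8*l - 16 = (l + 4)*(l^2 + 3*l - 4) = (l + 4)^2*(l - 1)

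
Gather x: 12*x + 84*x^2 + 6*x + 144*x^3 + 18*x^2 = 144*x^3 + 102*x^2 + 18*x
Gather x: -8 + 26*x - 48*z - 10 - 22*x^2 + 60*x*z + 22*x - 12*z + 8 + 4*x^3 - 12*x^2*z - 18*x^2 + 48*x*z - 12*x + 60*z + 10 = 4*x^3 + x^2*(-12*z - 40) + x*(108*z + 36)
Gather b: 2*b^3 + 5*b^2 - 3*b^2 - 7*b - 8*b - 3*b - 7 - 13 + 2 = 2*b^3 + 2*b^2 - 18*b - 18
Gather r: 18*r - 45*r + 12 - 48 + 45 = 9 - 27*r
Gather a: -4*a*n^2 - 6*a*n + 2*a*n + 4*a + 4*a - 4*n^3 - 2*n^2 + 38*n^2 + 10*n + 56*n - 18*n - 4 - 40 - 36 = a*(-4*n^2 - 4*n + 8) - 4*n^3 + 36*n^2 + 48*n - 80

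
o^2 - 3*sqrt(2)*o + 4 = (o - 2*sqrt(2))*(o - sqrt(2))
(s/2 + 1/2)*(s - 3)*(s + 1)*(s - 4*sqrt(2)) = s^4/2 - 2*sqrt(2)*s^3 - s^3/2 - 5*s^2/2 + 2*sqrt(2)*s^2 - 3*s/2 + 10*sqrt(2)*s + 6*sqrt(2)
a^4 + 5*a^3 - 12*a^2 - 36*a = a*(a - 3)*(a + 2)*(a + 6)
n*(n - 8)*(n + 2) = n^3 - 6*n^2 - 16*n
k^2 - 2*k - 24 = (k - 6)*(k + 4)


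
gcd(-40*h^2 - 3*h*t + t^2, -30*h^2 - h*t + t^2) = 5*h + t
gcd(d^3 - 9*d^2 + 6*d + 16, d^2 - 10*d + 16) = d^2 - 10*d + 16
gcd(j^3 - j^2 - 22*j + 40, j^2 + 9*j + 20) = j + 5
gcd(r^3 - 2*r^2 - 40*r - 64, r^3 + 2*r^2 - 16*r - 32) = r^2 + 6*r + 8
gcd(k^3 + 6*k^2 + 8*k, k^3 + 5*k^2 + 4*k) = k^2 + 4*k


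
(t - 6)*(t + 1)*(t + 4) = t^3 - t^2 - 26*t - 24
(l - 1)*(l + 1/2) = l^2 - l/2 - 1/2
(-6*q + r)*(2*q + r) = -12*q^2 - 4*q*r + r^2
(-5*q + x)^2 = 25*q^2 - 10*q*x + x^2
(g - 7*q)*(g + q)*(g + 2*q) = g^3 - 4*g^2*q - 19*g*q^2 - 14*q^3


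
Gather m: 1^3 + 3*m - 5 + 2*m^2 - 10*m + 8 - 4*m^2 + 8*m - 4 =-2*m^2 + m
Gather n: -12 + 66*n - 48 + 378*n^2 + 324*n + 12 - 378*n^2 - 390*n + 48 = 0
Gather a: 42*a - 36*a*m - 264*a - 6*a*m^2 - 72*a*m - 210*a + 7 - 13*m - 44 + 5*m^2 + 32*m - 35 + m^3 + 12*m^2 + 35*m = a*(-6*m^2 - 108*m - 432) + m^3 + 17*m^2 + 54*m - 72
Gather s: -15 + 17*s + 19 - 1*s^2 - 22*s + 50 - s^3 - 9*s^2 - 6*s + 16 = -s^3 - 10*s^2 - 11*s + 70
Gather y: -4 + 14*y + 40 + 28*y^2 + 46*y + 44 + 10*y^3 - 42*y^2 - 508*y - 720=10*y^3 - 14*y^2 - 448*y - 640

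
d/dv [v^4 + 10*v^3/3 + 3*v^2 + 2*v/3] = 4*v^3 + 10*v^2 + 6*v + 2/3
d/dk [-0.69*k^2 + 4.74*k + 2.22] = 4.74 - 1.38*k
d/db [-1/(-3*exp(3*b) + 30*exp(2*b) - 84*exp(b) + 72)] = (-3*exp(2*b) + 20*exp(b) - 28)*exp(b)/(3*(exp(3*b) - 10*exp(2*b) + 28*exp(b) - 24)^2)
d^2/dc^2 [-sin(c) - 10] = sin(c)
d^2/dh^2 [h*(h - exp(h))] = -h*exp(h) - 2*exp(h) + 2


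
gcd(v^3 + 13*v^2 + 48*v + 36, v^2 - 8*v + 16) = 1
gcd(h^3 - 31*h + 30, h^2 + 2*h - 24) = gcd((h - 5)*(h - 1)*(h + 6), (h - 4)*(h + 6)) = h + 6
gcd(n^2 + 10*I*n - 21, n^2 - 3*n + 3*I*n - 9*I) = n + 3*I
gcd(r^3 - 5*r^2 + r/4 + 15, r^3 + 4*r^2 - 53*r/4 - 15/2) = r - 5/2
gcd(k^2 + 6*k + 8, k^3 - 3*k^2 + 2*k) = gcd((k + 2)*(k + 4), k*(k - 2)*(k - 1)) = 1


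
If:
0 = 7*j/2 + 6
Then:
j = -12/7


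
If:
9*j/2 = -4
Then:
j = -8/9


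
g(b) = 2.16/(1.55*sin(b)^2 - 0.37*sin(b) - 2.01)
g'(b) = 2.16*(-3.1*sin(b)*cos(b) + 0.37*cos(b))/(1.55*sin(b)^2 - 0.37*sin(b) - 2.01)^2 = (0.7992 - 6.696*sin(b))*cos(b)/(-1.55*sin(b)^2 + 0.37*sin(b) + 2.01)^2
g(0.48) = -1.17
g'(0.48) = -0.59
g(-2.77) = -1.29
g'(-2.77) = -1.08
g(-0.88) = -2.69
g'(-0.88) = 5.87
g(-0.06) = -1.09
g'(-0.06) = 0.31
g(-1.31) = -10.51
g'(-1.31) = 44.35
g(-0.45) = -1.39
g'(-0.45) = 1.38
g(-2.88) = -1.19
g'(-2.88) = -0.75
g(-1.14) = -5.48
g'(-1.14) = 18.51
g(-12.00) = -1.23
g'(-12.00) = -0.76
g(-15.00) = -1.94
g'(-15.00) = -3.16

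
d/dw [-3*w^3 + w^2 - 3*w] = -9*w^2 + 2*w - 3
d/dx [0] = 0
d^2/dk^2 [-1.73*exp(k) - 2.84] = -1.73*exp(k)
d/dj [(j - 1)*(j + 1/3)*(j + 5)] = 3*j^2 + 26*j/3 - 11/3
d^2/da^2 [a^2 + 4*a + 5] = 2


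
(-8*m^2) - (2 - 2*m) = -8*m^2 + 2*m - 2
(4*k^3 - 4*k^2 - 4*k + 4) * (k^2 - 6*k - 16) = 4*k^5 - 28*k^4 - 44*k^3 + 92*k^2 + 40*k - 64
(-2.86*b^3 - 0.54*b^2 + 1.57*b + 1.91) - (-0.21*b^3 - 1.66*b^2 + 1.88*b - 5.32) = -2.65*b^3 + 1.12*b^2 - 0.31*b + 7.23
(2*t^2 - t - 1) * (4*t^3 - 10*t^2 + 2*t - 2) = 8*t^5 - 24*t^4 + 10*t^3 + 4*t^2 + 2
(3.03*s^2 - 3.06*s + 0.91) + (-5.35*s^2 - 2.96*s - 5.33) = -2.32*s^2 - 6.02*s - 4.42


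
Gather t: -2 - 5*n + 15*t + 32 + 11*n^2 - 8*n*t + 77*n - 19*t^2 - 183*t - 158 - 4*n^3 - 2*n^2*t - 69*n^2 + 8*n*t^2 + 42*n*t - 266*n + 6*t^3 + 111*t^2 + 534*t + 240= -4*n^3 - 58*n^2 - 194*n + 6*t^3 + t^2*(8*n + 92) + t*(-2*n^2 + 34*n + 366) + 112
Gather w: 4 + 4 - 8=0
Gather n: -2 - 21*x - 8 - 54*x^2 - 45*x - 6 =-54*x^2 - 66*x - 16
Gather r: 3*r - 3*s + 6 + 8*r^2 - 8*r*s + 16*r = 8*r^2 + r*(19 - 8*s) - 3*s + 6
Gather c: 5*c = 5*c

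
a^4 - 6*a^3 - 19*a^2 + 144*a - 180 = (a - 6)*(a - 3)*(a - 2)*(a + 5)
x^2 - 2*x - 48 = (x - 8)*(x + 6)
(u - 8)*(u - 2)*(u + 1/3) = u^3 - 29*u^2/3 + 38*u/3 + 16/3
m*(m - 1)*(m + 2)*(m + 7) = m^4 + 8*m^3 + 5*m^2 - 14*m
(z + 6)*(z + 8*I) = z^2 + 6*z + 8*I*z + 48*I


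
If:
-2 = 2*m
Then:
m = -1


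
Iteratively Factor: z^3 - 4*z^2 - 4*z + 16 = (z - 2)*(z^2 - 2*z - 8) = (z - 2)*(z + 2)*(z - 4)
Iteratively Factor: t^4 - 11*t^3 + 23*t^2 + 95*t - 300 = (t - 4)*(t^3 - 7*t^2 - 5*t + 75) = (t - 5)*(t - 4)*(t^2 - 2*t - 15) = (t - 5)*(t - 4)*(t + 3)*(t - 5)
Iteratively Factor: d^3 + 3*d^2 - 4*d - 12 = (d - 2)*(d^2 + 5*d + 6) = (d - 2)*(d + 3)*(d + 2)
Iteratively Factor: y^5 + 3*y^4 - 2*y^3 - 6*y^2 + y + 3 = (y + 3)*(y^4 - 2*y^2 + 1) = (y - 1)*(y + 3)*(y^3 + y^2 - y - 1) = (y - 1)*(y + 1)*(y + 3)*(y^2 - 1) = (y - 1)^2*(y + 1)*(y + 3)*(y + 1)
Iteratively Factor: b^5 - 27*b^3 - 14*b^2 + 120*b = (b + 3)*(b^4 - 3*b^3 - 18*b^2 + 40*b) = b*(b + 3)*(b^3 - 3*b^2 - 18*b + 40) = b*(b - 2)*(b + 3)*(b^2 - b - 20) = b*(b - 2)*(b + 3)*(b + 4)*(b - 5)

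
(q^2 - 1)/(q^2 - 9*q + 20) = (q^2 - 1)/(q^2 - 9*q + 20)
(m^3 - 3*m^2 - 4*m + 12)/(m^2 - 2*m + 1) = (m^3 - 3*m^2 - 4*m + 12)/(m^2 - 2*m + 1)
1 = 1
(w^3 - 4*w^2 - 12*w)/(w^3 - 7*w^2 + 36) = w/(w - 3)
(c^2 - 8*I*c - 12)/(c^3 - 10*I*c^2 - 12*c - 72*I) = (c - 2*I)/(c^2 - 4*I*c + 12)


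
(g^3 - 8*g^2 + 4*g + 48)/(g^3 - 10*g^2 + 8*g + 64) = (g - 6)/(g - 8)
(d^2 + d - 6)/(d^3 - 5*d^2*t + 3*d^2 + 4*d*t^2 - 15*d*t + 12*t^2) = (d - 2)/(d^2 - 5*d*t + 4*t^2)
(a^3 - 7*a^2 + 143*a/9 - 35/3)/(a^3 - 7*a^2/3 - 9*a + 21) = (a - 5/3)/(a + 3)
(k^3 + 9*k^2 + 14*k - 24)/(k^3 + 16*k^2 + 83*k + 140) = (k^2 + 5*k - 6)/(k^2 + 12*k + 35)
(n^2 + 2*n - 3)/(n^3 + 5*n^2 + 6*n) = (n - 1)/(n*(n + 2))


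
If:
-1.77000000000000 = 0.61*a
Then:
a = -2.90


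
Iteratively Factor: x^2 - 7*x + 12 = (x - 4)*(x - 3)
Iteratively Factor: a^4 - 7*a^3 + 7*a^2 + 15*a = (a - 5)*(a^3 - 2*a^2 - 3*a) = (a - 5)*(a + 1)*(a^2 - 3*a) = (a - 5)*(a - 3)*(a + 1)*(a)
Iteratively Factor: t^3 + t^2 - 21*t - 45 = (t + 3)*(t^2 - 2*t - 15) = (t - 5)*(t + 3)*(t + 3)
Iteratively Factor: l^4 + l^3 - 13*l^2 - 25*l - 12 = (l - 4)*(l^3 + 5*l^2 + 7*l + 3) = (l - 4)*(l + 1)*(l^2 + 4*l + 3) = (l - 4)*(l + 1)^2*(l + 3)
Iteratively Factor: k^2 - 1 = (k - 1)*(k + 1)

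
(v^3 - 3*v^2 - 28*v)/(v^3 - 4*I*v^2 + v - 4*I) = v*(v^2 - 3*v - 28)/(v^3 - 4*I*v^2 + v - 4*I)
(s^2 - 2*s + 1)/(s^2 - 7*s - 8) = (-s^2 + 2*s - 1)/(-s^2 + 7*s + 8)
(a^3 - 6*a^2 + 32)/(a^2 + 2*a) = a - 8 + 16/a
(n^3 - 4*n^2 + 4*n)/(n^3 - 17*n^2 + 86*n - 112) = n*(n - 2)/(n^2 - 15*n + 56)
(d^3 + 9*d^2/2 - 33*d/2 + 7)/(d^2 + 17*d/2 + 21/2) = (2*d^2 - 5*d + 2)/(2*d + 3)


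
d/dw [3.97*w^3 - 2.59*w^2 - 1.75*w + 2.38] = 11.91*w^2 - 5.18*w - 1.75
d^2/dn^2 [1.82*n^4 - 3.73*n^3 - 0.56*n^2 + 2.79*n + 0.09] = 21.84*n^2 - 22.38*n - 1.12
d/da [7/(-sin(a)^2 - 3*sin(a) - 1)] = 7*(2*sin(a) + 3)*cos(a)/(sin(a)^2 + 3*sin(a) + 1)^2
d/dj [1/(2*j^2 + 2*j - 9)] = 2*(-2*j - 1)/(2*j^2 + 2*j - 9)^2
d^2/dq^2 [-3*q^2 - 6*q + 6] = -6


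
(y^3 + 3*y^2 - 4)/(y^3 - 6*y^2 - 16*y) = (y^2 + y - 2)/(y*(y - 8))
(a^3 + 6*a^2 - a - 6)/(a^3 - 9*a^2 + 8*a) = (a^2 + 7*a + 6)/(a*(a - 8))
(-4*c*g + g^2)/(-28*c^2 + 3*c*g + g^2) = g/(7*c + g)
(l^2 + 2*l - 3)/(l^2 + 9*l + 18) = (l - 1)/(l + 6)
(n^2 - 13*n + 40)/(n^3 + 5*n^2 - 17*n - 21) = (n^2 - 13*n + 40)/(n^3 + 5*n^2 - 17*n - 21)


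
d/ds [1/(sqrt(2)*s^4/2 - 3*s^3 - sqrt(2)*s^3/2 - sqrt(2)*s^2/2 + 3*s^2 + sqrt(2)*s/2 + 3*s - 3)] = 2*(-4*sqrt(2)*s^3 + 3*sqrt(2)*s^2 + 18*s^2 - 12*s + 2*sqrt(2)*s - 6 - sqrt(2))/(sqrt(2)*s^4 - 6*s^3 - sqrt(2)*s^3 - sqrt(2)*s^2 + 6*s^2 + sqrt(2)*s + 6*s - 6)^2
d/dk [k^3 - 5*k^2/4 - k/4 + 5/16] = 3*k^2 - 5*k/2 - 1/4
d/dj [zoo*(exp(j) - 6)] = zoo*exp(j)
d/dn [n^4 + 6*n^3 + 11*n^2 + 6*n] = 4*n^3 + 18*n^2 + 22*n + 6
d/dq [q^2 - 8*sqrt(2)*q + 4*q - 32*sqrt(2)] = 2*q - 8*sqrt(2) + 4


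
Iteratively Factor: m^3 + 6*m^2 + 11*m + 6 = (m + 3)*(m^2 + 3*m + 2) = (m + 1)*(m + 3)*(m + 2)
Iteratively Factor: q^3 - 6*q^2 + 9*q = (q - 3)*(q^2 - 3*q) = (q - 3)^2*(q)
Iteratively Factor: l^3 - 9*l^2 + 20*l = (l)*(l^2 - 9*l + 20) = l*(l - 5)*(l - 4)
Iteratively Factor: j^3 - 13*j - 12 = (j + 3)*(j^2 - 3*j - 4) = (j + 1)*(j + 3)*(j - 4)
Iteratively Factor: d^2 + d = (d + 1)*(d)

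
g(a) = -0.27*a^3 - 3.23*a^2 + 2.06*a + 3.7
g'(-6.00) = 11.66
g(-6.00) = -66.62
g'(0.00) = 2.06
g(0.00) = 3.70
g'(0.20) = 0.74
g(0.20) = 3.98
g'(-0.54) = 5.31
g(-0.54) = 1.69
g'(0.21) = 0.67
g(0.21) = 3.99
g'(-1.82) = 11.13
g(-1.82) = -9.12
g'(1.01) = -5.29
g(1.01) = 2.21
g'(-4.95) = 14.19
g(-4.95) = -52.89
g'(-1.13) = 8.33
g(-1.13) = -2.36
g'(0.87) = -4.17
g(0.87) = 2.87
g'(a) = -0.81*a^2 - 6.46*a + 2.06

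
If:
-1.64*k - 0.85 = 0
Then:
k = -0.52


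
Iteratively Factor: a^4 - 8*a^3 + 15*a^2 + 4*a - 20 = (a + 1)*(a^3 - 9*a^2 + 24*a - 20) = (a - 2)*(a + 1)*(a^2 - 7*a + 10) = (a - 5)*(a - 2)*(a + 1)*(a - 2)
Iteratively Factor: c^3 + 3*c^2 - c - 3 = (c + 1)*(c^2 + 2*c - 3) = (c - 1)*(c + 1)*(c + 3)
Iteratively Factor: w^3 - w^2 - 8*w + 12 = (w - 2)*(w^2 + w - 6) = (w - 2)^2*(w + 3)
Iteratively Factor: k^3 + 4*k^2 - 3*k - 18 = (k + 3)*(k^2 + k - 6) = (k + 3)^2*(k - 2)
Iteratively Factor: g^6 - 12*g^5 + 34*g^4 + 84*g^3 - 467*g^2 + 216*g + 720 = (g - 3)*(g^5 - 9*g^4 + 7*g^3 + 105*g^2 - 152*g - 240) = (g - 4)*(g - 3)*(g^4 - 5*g^3 - 13*g^2 + 53*g + 60) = (g - 4)^2*(g - 3)*(g^3 - g^2 - 17*g - 15) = (g - 4)^2*(g - 3)*(g + 1)*(g^2 - 2*g - 15) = (g - 5)*(g - 4)^2*(g - 3)*(g + 1)*(g + 3)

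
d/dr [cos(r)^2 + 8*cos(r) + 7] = -2*(cos(r) + 4)*sin(r)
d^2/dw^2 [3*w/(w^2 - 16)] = 6*w*(w^2 + 48)/(w^2 - 16)^3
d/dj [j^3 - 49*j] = 3*j^2 - 49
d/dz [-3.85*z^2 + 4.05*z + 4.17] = 4.05 - 7.7*z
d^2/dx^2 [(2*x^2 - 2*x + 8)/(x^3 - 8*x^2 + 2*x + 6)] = 4*(x^6 - 3*x^5 + 42*x^4 - 344*x^3 + 972*x^2 - 408*x + 256)/(x^9 - 24*x^8 + 198*x^7 - 590*x^6 + 108*x^5 + 1128*x^4 - 460*x^3 - 792*x^2 + 216*x + 216)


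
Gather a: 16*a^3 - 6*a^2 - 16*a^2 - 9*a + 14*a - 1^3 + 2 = 16*a^3 - 22*a^2 + 5*a + 1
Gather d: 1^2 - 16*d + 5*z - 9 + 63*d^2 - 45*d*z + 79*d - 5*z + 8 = 63*d^2 + d*(63 - 45*z)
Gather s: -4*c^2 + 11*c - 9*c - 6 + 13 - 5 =-4*c^2 + 2*c + 2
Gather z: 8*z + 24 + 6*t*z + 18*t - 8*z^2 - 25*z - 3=18*t - 8*z^2 + z*(6*t - 17) + 21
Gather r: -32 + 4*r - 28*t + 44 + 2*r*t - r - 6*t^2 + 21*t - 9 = r*(2*t + 3) - 6*t^2 - 7*t + 3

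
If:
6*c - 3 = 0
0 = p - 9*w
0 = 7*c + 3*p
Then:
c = 1/2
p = -7/6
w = -7/54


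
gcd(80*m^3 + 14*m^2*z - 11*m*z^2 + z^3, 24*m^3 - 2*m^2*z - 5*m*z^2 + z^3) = 2*m + z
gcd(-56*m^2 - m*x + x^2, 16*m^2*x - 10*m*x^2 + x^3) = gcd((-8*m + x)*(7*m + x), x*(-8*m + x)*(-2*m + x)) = -8*m + x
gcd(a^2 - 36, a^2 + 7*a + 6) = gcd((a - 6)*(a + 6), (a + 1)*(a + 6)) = a + 6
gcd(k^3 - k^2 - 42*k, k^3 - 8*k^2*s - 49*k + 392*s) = k - 7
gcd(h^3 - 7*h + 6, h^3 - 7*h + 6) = h^3 - 7*h + 6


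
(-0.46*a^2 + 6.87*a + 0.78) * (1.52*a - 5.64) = -0.6992*a^3 + 13.0368*a^2 - 37.5612*a - 4.3992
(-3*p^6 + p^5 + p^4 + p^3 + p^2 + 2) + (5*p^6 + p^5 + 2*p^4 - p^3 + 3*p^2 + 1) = 2*p^6 + 2*p^5 + 3*p^4 + 4*p^2 + 3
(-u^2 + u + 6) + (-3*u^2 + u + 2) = -4*u^2 + 2*u + 8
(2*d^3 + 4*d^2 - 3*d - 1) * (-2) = -4*d^3 - 8*d^2 + 6*d + 2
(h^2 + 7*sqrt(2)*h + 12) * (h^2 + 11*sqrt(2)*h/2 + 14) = h^4 + 25*sqrt(2)*h^3/2 + 103*h^2 + 164*sqrt(2)*h + 168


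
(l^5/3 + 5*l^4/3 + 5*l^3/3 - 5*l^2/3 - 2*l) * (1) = l^5/3 + 5*l^4/3 + 5*l^3/3 - 5*l^2/3 - 2*l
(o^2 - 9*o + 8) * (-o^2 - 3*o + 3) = -o^4 + 6*o^3 + 22*o^2 - 51*o + 24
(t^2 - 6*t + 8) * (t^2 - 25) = t^4 - 6*t^3 - 17*t^2 + 150*t - 200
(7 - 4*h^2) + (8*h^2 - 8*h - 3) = 4*h^2 - 8*h + 4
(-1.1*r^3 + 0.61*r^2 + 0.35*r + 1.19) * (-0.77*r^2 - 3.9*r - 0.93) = 0.847*r^5 + 3.8203*r^4 - 1.6255*r^3 - 2.8486*r^2 - 4.9665*r - 1.1067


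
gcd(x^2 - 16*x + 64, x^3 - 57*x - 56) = x - 8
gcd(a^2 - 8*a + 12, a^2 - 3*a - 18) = a - 6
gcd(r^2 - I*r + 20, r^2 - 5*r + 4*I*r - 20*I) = r + 4*I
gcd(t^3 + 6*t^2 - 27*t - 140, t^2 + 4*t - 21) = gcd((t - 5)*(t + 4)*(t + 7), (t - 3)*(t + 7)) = t + 7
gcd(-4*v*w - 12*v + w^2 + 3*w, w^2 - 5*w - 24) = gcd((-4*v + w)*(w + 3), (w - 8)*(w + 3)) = w + 3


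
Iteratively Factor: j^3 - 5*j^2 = (j - 5)*(j^2) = j*(j - 5)*(j)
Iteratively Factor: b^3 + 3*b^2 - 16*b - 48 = (b + 4)*(b^2 - b - 12) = (b + 3)*(b + 4)*(b - 4)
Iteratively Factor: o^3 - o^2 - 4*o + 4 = (o - 1)*(o^2 - 4) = (o - 2)*(o - 1)*(o + 2)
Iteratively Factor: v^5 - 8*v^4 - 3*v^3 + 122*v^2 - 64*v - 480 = (v - 4)*(v^4 - 4*v^3 - 19*v^2 + 46*v + 120) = (v - 4)*(v + 3)*(v^3 - 7*v^2 + 2*v + 40) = (v - 4)*(v + 2)*(v + 3)*(v^2 - 9*v + 20) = (v - 5)*(v - 4)*(v + 2)*(v + 3)*(v - 4)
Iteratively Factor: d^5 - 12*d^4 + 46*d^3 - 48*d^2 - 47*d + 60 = (d - 5)*(d^4 - 7*d^3 + 11*d^2 + 7*d - 12) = (d - 5)*(d - 3)*(d^3 - 4*d^2 - d + 4) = (d - 5)*(d - 3)*(d + 1)*(d^2 - 5*d + 4) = (d - 5)*(d - 3)*(d - 1)*(d + 1)*(d - 4)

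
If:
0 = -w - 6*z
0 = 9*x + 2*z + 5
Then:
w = -6*z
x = -2*z/9 - 5/9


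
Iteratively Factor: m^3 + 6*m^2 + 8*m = (m)*(m^2 + 6*m + 8) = m*(m + 2)*(m + 4)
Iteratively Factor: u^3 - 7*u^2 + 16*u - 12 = (u - 2)*(u^2 - 5*u + 6) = (u - 3)*(u - 2)*(u - 2)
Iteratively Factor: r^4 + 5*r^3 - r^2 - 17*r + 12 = (r - 1)*(r^3 + 6*r^2 + 5*r - 12) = (r - 1)^2*(r^2 + 7*r + 12) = (r - 1)^2*(r + 3)*(r + 4)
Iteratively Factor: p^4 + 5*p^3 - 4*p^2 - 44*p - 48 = (p - 3)*(p^3 + 8*p^2 + 20*p + 16) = (p - 3)*(p + 2)*(p^2 + 6*p + 8) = (p - 3)*(p + 2)^2*(p + 4)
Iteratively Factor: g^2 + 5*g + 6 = (g + 3)*(g + 2)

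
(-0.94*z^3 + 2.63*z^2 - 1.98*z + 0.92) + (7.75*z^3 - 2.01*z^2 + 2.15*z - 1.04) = 6.81*z^3 + 0.62*z^2 + 0.17*z - 0.12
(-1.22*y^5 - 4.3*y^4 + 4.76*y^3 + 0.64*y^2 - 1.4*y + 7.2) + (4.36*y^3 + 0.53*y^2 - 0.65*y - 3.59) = -1.22*y^5 - 4.3*y^4 + 9.12*y^3 + 1.17*y^2 - 2.05*y + 3.61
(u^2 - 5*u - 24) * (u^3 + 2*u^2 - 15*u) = u^5 - 3*u^4 - 49*u^3 + 27*u^2 + 360*u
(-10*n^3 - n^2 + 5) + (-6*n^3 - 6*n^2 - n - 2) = -16*n^3 - 7*n^2 - n + 3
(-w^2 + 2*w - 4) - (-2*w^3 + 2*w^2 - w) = 2*w^3 - 3*w^2 + 3*w - 4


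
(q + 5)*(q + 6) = q^2 + 11*q + 30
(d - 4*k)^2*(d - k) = d^3 - 9*d^2*k + 24*d*k^2 - 16*k^3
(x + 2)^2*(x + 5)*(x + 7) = x^4 + 16*x^3 + 87*x^2 + 188*x + 140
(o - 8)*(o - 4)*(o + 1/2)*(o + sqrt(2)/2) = o^4 - 23*o^3/2 + sqrt(2)*o^3/2 - 23*sqrt(2)*o^2/4 + 26*o^2 + 16*o + 13*sqrt(2)*o + 8*sqrt(2)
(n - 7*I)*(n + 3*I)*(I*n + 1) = I*n^3 + 5*n^2 + 17*I*n + 21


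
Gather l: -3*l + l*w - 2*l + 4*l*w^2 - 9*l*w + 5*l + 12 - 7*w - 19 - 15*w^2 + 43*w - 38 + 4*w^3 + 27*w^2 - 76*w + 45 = l*(4*w^2 - 8*w) + 4*w^3 + 12*w^2 - 40*w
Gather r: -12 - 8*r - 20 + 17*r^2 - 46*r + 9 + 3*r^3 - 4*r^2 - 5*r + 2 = 3*r^3 + 13*r^2 - 59*r - 21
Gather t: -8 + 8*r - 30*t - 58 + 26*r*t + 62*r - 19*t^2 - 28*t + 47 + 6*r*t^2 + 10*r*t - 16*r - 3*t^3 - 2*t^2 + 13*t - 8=54*r - 3*t^3 + t^2*(6*r - 21) + t*(36*r - 45) - 27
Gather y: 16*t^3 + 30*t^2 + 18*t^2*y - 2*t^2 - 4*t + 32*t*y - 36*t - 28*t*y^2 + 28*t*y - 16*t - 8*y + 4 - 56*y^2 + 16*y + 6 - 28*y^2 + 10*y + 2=16*t^3 + 28*t^2 - 56*t + y^2*(-28*t - 84) + y*(18*t^2 + 60*t + 18) + 12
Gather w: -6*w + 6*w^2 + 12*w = 6*w^2 + 6*w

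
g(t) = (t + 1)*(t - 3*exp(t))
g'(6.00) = -9669.29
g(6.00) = -8430.00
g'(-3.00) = -4.85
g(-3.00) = 6.30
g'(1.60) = -49.29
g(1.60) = -34.47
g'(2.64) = -188.78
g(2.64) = -143.41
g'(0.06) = -5.44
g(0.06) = -3.31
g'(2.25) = -115.47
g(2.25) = -85.19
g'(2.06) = -90.44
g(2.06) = -65.72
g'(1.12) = -25.45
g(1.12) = -17.12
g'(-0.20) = -3.82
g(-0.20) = -2.12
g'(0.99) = -21.16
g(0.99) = -14.10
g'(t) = t + (1 - 3*exp(t))*(t + 1) - 3*exp(t) = t - (t + 1)*(3*exp(t) - 1) - 3*exp(t)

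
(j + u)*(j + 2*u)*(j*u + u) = j^3*u + 3*j^2*u^2 + j^2*u + 2*j*u^3 + 3*j*u^2 + 2*u^3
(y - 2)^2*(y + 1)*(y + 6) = y^4 + 3*y^3 - 18*y^2 + 4*y + 24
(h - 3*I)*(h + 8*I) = h^2 + 5*I*h + 24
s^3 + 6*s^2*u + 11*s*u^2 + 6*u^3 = (s + u)*(s + 2*u)*(s + 3*u)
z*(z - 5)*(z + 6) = z^3 + z^2 - 30*z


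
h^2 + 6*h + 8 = (h + 2)*(h + 4)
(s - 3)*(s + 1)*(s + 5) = s^3 + 3*s^2 - 13*s - 15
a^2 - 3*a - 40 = (a - 8)*(a + 5)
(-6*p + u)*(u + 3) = -6*p*u - 18*p + u^2 + 3*u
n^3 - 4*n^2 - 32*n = n*(n - 8)*(n + 4)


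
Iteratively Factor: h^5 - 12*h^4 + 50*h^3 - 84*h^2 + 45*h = (h)*(h^4 - 12*h^3 + 50*h^2 - 84*h + 45) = h*(h - 1)*(h^3 - 11*h^2 + 39*h - 45) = h*(h - 3)*(h - 1)*(h^2 - 8*h + 15) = h*(h - 5)*(h - 3)*(h - 1)*(h - 3)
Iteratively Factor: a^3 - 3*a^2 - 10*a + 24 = (a - 4)*(a^2 + a - 6) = (a - 4)*(a - 2)*(a + 3)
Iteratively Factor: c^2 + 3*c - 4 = (c + 4)*(c - 1)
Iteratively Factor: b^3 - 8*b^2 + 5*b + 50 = (b - 5)*(b^2 - 3*b - 10) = (b - 5)*(b + 2)*(b - 5)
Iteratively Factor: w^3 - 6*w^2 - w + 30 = (w - 5)*(w^2 - w - 6) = (w - 5)*(w - 3)*(w + 2)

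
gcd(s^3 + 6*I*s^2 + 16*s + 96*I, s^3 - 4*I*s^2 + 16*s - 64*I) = s^2 + 16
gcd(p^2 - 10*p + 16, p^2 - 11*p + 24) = p - 8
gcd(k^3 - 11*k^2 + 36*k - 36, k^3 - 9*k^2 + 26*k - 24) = k^2 - 5*k + 6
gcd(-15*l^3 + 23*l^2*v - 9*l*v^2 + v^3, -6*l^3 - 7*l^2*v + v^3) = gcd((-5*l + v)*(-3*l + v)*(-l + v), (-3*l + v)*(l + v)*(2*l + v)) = -3*l + v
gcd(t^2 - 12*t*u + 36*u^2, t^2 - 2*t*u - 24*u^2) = t - 6*u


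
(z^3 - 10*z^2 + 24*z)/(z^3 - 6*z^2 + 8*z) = (z - 6)/(z - 2)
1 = 1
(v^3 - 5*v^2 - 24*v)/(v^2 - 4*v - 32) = v*(v + 3)/(v + 4)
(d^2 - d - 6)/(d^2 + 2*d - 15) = (d + 2)/(d + 5)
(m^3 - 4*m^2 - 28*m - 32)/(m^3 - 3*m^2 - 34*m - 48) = (m + 2)/(m + 3)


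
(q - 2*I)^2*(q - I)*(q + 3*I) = q^4 - 2*I*q^3 + 7*q^2 - 20*I*q - 12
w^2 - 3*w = w*(w - 3)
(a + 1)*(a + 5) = a^2 + 6*a + 5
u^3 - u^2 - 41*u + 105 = (u - 5)*(u - 3)*(u + 7)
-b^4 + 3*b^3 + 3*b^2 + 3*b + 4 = (b - 4)*(b + I)*(I*b + 1)*(I*b + I)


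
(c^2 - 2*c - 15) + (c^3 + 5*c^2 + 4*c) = c^3 + 6*c^2 + 2*c - 15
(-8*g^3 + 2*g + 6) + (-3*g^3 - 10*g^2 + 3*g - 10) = -11*g^3 - 10*g^2 + 5*g - 4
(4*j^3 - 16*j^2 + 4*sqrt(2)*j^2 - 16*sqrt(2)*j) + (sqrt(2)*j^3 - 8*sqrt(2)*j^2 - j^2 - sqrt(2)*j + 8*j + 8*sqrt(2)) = sqrt(2)*j^3 + 4*j^3 - 17*j^2 - 4*sqrt(2)*j^2 - 17*sqrt(2)*j + 8*j + 8*sqrt(2)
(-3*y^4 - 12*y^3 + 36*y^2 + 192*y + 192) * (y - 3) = -3*y^5 - 3*y^4 + 72*y^3 + 84*y^2 - 384*y - 576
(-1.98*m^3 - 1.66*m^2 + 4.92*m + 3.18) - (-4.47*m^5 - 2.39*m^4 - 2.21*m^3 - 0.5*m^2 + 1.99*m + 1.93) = 4.47*m^5 + 2.39*m^4 + 0.23*m^3 - 1.16*m^2 + 2.93*m + 1.25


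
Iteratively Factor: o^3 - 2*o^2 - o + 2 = (o - 2)*(o^2 - 1) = (o - 2)*(o - 1)*(o + 1)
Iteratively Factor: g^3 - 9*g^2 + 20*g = (g - 5)*(g^2 - 4*g) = (g - 5)*(g - 4)*(g)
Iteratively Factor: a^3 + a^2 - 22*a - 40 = (a - 5)*(a^2 + 6*a + 8) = (a - 5)*(a + 4)*(a + 2)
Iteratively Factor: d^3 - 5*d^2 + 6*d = (d - 3)*(d^2 - 2*d) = d*(d - 3)*(d - 2)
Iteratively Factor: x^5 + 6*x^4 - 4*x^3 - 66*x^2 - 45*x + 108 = (x + 3)*(x^4 + 3*x^3 - 13*x^2 - 27*x + 36) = (x - 3)*(x + 3)*(x^3 + 6*x^2 + 5*x - 12) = (x - 3)*(x - 1)*(x + 3)*(x^2 + 7*x + 12) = (x - 3)*(x - 1)*(x + 3)*(x + 4)*(x + 3)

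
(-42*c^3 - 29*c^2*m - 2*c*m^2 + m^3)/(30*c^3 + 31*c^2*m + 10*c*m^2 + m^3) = (-7*c + m)/(5*c + m)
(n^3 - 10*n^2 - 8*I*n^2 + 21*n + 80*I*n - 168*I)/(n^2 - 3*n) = n - 7 - 8*I + 56*I/n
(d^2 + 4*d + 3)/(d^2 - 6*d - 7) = (d + 3)/(d - 7)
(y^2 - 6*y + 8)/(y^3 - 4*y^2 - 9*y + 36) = (y - 2)/(y^2 - 9)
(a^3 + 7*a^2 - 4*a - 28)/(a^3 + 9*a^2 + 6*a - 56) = (a + 2)/(a + 4)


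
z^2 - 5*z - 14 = (z - 7)*(z + 2)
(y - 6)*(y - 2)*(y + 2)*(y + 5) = y^4 - y^3 - 34*y^2 + 4*y + 120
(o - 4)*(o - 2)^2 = o^3 - 8*o^2 + 20*o - 16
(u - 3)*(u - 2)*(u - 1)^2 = u^4 - 7*u^3 + 17*u^2 - 17*u + 6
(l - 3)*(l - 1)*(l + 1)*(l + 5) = l^4 + 2*l^3 - 16*l^2 - 2*l + 15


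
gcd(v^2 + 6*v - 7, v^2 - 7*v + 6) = v - 1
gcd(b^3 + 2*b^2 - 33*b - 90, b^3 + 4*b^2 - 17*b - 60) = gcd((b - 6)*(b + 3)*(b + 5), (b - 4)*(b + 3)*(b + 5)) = b^2 + 8*b + 15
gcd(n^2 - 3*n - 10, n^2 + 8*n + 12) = n + 2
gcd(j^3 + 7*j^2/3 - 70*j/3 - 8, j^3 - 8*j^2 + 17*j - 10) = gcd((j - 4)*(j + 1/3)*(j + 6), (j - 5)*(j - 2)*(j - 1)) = 1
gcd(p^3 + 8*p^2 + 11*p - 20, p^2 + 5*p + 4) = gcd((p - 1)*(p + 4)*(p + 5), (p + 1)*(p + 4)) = p + 4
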